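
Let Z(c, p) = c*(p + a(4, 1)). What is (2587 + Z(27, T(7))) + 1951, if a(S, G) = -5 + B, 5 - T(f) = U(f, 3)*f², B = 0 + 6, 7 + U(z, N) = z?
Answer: 4700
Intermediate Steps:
U(z, N) = -7 + z
B = 6
T(f) = 5 - f²*(-7 + f) (T(f) = 5 - (-7 + f)*f² = 5 - f²*(-7 + f))
a(S, G) = 1 (a(S, G) = -5 + 6 = 1)
Z(c, p) = c*(1 + p) (Z(c, p) = c*(p + 1) = c*(1 + p))
(2587 + Z(27, T(7))) + 1951 = (2587 + 27*(1 + (5 + 7²*(7 - 1*7)))) + 1951 = (2587 + 27*(1 + (5 + 49*(7 - 7)))) + 1951 = (2587 + 27*(1 + (5 + 49*0))) + 1951 = (2587 + 27*(1 + (5 + 0))) + 1951 = (2587 + 27*(1 + 5)) + 1951 = (2587 + 27*6) + 1951 = (2587 + 162) + 1951 = 2749 + 1951 = 4700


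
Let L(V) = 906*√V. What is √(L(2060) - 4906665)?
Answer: √(-4906665 + 1812*√515) ≈ 2205.8*I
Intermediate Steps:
√(L(2060) - 4906665) = √(906*√2060 - 4906665) = √(906*(2*√515) - 4906665) = √(1812*√515 - 4906665) = √(-4906665 + 1812*√515)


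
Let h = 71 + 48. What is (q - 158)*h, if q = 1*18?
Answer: -16660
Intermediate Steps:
h = 119
q = 18
(q - 158)*h = (18 - 158)*119 = -140*119 = -16660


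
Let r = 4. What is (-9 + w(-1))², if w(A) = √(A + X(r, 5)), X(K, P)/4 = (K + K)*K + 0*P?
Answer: (9 - √127)² ≈ 5.1503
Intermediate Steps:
X(K, P) = 8*K² (X(K, P) = 4*((K + K)*K + 0*P) = 4*((2*K)*K + 0) = 4*(2*K² + 0) = 4*(2*K²) = 8*K²)
w(A) = √(128 + A) (w(A) = √(A + 8*4²) = √(A + 8*16) = √(A + 128) = √(128 + A))
(-9 + w(-1))² = (-9 + √(128 - 1))² = (-9 + √127)²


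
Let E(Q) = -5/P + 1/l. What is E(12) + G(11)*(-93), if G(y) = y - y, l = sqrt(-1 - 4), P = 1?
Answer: -5 - I*sqrt(5)/5 ≈ -5.0 - 0.44721*I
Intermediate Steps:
l = I*sqrt(5) (l = sqrt(-5) = I*sqrt(5) ≈ 2.2361*I)
E(Q) = -5 - I*sqrt(5)/5 (E(Q) = -5/1 + 1/(I*sqrt(5)) = -5*1 + 1*(-I*sqrt(5)/5) = -5 - I*sqrt(5)/5)
G(y) = 0
E(12) + G(11)*(-93) = (-5 - I*sqrt(5)/5) + 0*(-93) = (-5 - I*sqrt(5)/5) + 0 = -5 - I*sqrt(5)/5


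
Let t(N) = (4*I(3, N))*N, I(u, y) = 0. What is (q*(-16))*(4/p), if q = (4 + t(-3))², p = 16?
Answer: -64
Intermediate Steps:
t(N) = 0 (t(N) = (4*0)*N = 0*N = 0)
q = 16 (q = (4 + 0)² = 4² = 16)
(q*(-16))*(4/p) = (16*(-16))*(4/16) = -1024/16 = -256*¼ = -64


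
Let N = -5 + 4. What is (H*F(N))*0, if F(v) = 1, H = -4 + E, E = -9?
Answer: 0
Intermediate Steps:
H = -13 (H = -4 - 9 = -13)
N = -1
(H*F(N))*0 = -13*1*0 = -13*0 = 0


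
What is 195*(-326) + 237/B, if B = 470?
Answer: -29877663/470 ≈ -63570.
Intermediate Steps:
195*(-326) + 237/B = 195*(-326) + 237/470 = -63570 + 237*(1/470) = -63570 + 237/470 = -29877663/470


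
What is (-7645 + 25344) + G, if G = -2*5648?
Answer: 6403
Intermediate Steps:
G = -11296
(-7645 + 25344) + G = (-7645 + 25344) - 11296 = 17699 - 11296 = 6403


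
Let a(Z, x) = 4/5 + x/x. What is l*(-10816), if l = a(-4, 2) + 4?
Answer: -313664/5 ≈ -62733.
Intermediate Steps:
a(Z, x) = 9/5 (a(Z, x) = 4*(1/5) + 1 = 4/5 + 1 = 9/5)
l = 29/5 (l = 9/5 + 4 = 29/5 ≈ 5.8000)
l*(-10816) = (29/5)*(-10816) = -313664/5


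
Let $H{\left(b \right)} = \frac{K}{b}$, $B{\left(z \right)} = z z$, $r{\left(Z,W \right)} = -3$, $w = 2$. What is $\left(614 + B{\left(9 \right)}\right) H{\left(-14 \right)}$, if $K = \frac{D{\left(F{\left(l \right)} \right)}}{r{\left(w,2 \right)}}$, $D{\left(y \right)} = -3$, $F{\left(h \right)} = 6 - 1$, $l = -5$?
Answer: $- \frac{695}{14} \approx -49.643$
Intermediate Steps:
$F{\left(h \right)} = 5$
$B{\left(z \right)} = z^{2}$
$K = 1$ ($K = - \frac{3}{-3} = \left(-3\right) \left(- \frac{1}{3}\right) = 1$)
$H{\left(b \right)} = \frac{1}{b}$ ($H{\left(b \right)} = 1 \frac{1}{b} = \frac{1}{b}$)
$\left(614 + B{\left(9 \right)}\right) H{\left(-14 \right)} = \frac{614 + 9^{2}}{-14} = \left(614 + 81\right) \left(- \frac{1}{14}\right) = 695 \left(- \frac{1}{14}\right) = - \frac{695}{14}$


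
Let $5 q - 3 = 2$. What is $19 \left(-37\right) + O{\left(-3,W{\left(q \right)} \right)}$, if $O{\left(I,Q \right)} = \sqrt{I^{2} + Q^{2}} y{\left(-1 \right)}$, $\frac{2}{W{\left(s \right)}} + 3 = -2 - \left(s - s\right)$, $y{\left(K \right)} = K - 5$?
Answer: $-703 - \frac{6 \sqrt{229}}{5} \approx -721.16$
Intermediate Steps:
$y{\left(K \right)} = -5 + K$
$q = 1$ ($q = \frac{3}{5} + \frac{1}{5} \cdot 2 = \frac{3}{5} + \frac{2}{5} = 1$)
$W{\left(s \right)} = - \frac{2}{5}$ ($W{\left(s \right)} = \frac{2}{-3 - 2} = \frac{2}{-5} = 2 \left(- \frac{1}{5}\right) = - \frac{2}{5}$)
$O{\left(I,Q \right)} = - 6 \sqrt{I^{2} + Q^{2}}$ ($O{\left(I,Q \right)} = \sqrt{I^{2} + Q^{2}} \left(-5 - 1\right) = \sqrt{I^{2} + Q^{2}} \left(-6\right) = - 6 \sqrt{I^{2} + Q^{2}}$)
$19 \left(-37\right) + O{\left(-3,W{\left(q \right)} \right)} = 19 \left(-37\right) - 6 \sqrt{\left(-3\right)^{2} + \left(- \frac{2}{5}\right)^{2}} = -703 - 6 \sqrt{9 + \frac{4}{25}} = -703 - 6 \sqrt{\frac{229}{25}} = -703 - 6 \frac{\sqrt{229}}{5} = -703 - \frac{6 \sqrt{229}}{5}$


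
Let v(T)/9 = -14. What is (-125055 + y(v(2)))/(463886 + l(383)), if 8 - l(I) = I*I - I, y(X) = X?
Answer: -125181/317588 ≈ -0.39416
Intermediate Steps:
v(T) = -126 (v(T) = 9*(-14) = -126)
l(I) = 8 + I - I² (l(I) = 8 - (I*I - I) = 8 - (I² - I) = 8 + (I - I²) = 8 + I - I²)
(-125055 + y(v(2)))/(463886 + l(383)) = (-125055 - 126)/(463886 + (8 + 383 - 1*383²)) = -125181/(463886 + (8 + 383 - 1*146689)) = -125181/(463886 + (8 + 383 - 146689)) = -125181/(463886 - 146298) = -125181/317588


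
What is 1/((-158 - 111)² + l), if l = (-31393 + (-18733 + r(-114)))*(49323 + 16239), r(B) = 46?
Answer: -1/3283272599 ≈ -3.0457e-10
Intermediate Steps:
l = -3283344960 (l = (-31393 + (-18733 + 46))*(49323 + 16239) = (-31393 - 18687)*65562 = -50080*65562 = -3283344960)
1/((-158 - 111)² + l) = 1/((-158 - 111)² - 3283344960) = 1/((-269)² - 3283344960) = 1/(72361 - 3283344960) = 1/(-3283272599) = -1/3283272599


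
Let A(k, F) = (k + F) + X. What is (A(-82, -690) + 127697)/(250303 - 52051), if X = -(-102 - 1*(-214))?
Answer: 42271/66084 ≈ 0.63966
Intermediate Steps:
X = -112 (X = -(-102 + 214) = -1*112 = -112)
A(k, F) = -112 + F + k (A(k, F) = (k + F) - 112 = (F + k) - 112 = -112 + F + k)
(A(-82, -690) + 127697)/(250303 - 52051) = ((-112 - 690 - 82) + 127697)/(250303 - 52051) = (-884 + 127697)/198252 = 126813*(1/198252) = 42271/66084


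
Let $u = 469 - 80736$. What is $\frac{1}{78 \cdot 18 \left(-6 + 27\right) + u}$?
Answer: $- \frac{1}{50783} \approx -1.9692 \cdot 10^{-5}$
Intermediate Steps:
$u = -80267$ ($u = 469 - 80736 = -80267$)
$\frac{1}{78 \cdot 18 \left(-6 + 27\right) + u} = \frac{1}{78 \cdot 18 \left(-6 + 27\right) - 80267} = \frac{1}{78 \cdot 18 \cdot 21 - 80267} = \frac{1}{78 \cdot 378 - 80267} = \frac{1}{29484 - 80267} = \frac{1}{-50783} = - \frac{1}{50783}$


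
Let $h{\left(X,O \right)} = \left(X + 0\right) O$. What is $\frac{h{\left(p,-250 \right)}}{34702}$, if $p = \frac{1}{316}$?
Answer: $- \frac{125}{5482916} \approx -2.2798 \cdot 10^{-5}$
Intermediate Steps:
$p = \frac{1}{316} \approx 0.0031646$
$h{\left(X,O \right)} = O X$ ($h{\left(X,O \right)} = X O = O X$)
$\frac{h{\left(p,-250 \right)}}{34702} = \frac{\left(-250\right) \frac{1}{316}}{34702} = \left(- \frac{125}{158}\right) \frac{1}{34702} = - \frac{125}{5482916}$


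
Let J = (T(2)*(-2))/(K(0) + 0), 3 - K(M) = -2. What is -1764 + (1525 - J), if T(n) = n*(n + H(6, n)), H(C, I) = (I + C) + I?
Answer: -1147/5 ≈ -229.40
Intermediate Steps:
H(C, I) = C + 2*I (H(C, I) = (C + I) + I = C + 2*I)
T(n) = n*(6 + 3*n) (T(n) = n*(n + (6 + 2*n)) = n*(6 + 3*n))
K(M) = 5 (K(M) = 3 - 1*(-2) = 3 + 2 = 5)
J = -48/5 (J = ((3*2*(2 + 2))*(-2))/(5 + 0) = ((3*2*4)*(-2))/5 = (24*(-2))*(1/5) = -48*1/5 = -48/5 ≈ -9.6000)
-1764 + (1525 - J) = -1764 + (1525 - 1*(-48/5)) = -1764 + (1525 + 48/5) = -1764 + 7673/5 = -1147/5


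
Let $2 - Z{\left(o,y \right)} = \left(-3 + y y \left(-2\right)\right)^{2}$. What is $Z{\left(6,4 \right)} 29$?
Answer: $-35467$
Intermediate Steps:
$Z{\left(o,y \right)} = 2 - \left(-3 - 2 y^{2}\right)^{2}$ ($Z{\left(o,y \right)} = 2 - \left(-3 + y y \left(-2\right)\right)^{2} = 2 - \left(-3 + y^{2} \left(-2\right)\right)^{2} = 2 - \left(-3 - 2 y^{2}\right)^{2}$)
$Z{\left(6,4 \right)} 29 = \left(2 - \left(3 + 2 \cdot 4^{2}\right)^{2}\right) 29 = \left(2 - \left(3 + 2 \cdot 16\right)^{2}\right) 29 = \left(2 - \left(3 + 32\right)^{2}\right) 29 = \left(2 - 35^{2}\right) 29 = \left(2 - 1225\right) 29 = \left(-1223\right) 29 = -35467$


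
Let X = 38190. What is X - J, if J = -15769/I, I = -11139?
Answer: 425382641/11139 ≈ 38189.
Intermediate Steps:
J = 15769/11139 (J = -15769/(-11139) = -15769*(-1/11139) = 15769/11139 ≈ 1.4157)
X - J = 38190 - 1*15769/11139 = 38190 - 15769/11139 = 425382641/11139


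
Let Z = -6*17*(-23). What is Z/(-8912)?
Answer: -1173/4456 ≈ -0.26324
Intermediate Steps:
Z = 2346 (Z = -102*(-23) = 2346)
Z/(-8912) = 2346/(-8912) = 2346*(-1/8912) = -1173/4456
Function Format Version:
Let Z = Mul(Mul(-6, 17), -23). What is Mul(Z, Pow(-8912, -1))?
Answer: Rational(-1173, 4456) ≈ -0.26324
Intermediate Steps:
Z = 2346 (Z = Mul(-102, -23) = 2346)
Mul(Z, Pow(-8912, -1)) = Mul(2346, Pow(-8912, -1)) = Mul(2346, Rational(-1, 8912)) = Rational(-1173, 4456)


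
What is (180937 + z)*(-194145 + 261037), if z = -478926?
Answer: -19933080188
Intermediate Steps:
(180937 + z)*(-194145 + 261037) = (180937 - 478926)*(-194145 + 261037) = -297989*66892 = -19933080188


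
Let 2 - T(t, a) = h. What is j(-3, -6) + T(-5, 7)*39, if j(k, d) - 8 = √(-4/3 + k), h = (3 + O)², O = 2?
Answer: -889 + I*√39/3 ≈ -889.0 + 2.0817*I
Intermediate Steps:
h = 25 (h = (3 + 2)² = 5² = 25)
T(t, a) = -23 (T(t, a) = 2 - 1*25 = 2 - 25 = -23)
j(k, d) = 8 + √(-4/3 + k)
j(-3, -6) + T(-5, 7)*39 = (8 + √(-12 + 9*(-3))/3) - 23*39 = (8 + √(-12 - 27)/3) - 897 = (8 + √(-39)/3) - 897 = (8 + (I*√39)/3) - 897 = (8 + I*√39/3) - 897 = -889 + I*√39/3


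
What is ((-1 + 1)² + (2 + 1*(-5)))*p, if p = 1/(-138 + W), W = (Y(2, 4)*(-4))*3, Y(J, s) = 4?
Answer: 1/62 ≈ 0.016129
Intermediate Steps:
W = -48 (W = (4*(-4))*3 = -16*3 = -48)
p = -1/186 (p = 1/(-138 - 48) = 1/(-186) = -1/186 ≈ -0.0053763)
((-1 + 1)² + (2 + 1*(-5)))*p = ((-1 + 1)² + (2 + 1*(-5)))*(-1/186) = (0² + (2 - 5))*(-1/186) = (0 - 3)*(-1/186) = -3*(-1/186) = 1/62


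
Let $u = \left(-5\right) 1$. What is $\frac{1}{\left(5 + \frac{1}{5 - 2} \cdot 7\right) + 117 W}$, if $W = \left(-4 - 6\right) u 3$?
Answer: $\frac{3}{52672} \approx 5.6956 \cdot 10^{-5}$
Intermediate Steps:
$u = -5$
$W = 150$ ($W = \left(-4 - 6\right) \left(\left(-5\right) 3\right) = \left(-10\right) \left(-15\right) = 150$)
$\frac{1}{\left(5 + \frac{1}{5 - 2} \cdot 7\right) + 117 W} = \frac{1}{\left(5 + \frac{1}{5 - 2} \cdot 7\right) + 117 \cdot 150} = \frac{1}{\left(5 + \frac{1}{3} \cdot 7\right) + 17550} = \frac{1}{\left(5 + \frac{7}{3}\right) + 17550} = \frac{1}{\frac{22}{3} + 17550} = \frac{1}{\frac{52672}{3}} = \frac{3}{52672}$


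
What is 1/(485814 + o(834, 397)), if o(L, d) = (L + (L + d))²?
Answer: 1/4750039 ≈ 2.1052e-7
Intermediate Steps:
o(L, d) = (d + 2*L)²
1/(485814 + o(834, 397)) = 1/(485814 + (397 + 2*834)²) = 1/(485814 + (397 + 1668)²) = 1/(485814 + 2065²) = 1/(485814 + 4264225) = 1/4750039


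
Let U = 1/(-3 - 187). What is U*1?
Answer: -1/190 ≈ -0.0052632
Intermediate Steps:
U = -1/190 (U = 1/(-190) = -1/190 ≈ -0.0052632)
U*1 = -1/190*1 = -1/190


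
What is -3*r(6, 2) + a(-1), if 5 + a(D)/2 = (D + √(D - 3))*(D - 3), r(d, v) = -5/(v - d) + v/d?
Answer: -27/4 - 16*I ≈ -6.75 - 16.0*I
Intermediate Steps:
a(D) = -10 + 2*(-3 + D)*(D + √(-3 + D)) (a(D) = -10 + 2*((D + √(D - 3))*(D - 3)) = -10 + 2*((D + √(-3 + D))*(-3 + D)) = -10 + 2*((-3 + D)*(D + √(-3 + D))) = -10 + 2*(-3 + D)*(D + √(-3 + D)))
-3*r(6, 2) + a(-1) = -3*(-1*2² + 5*6 + 6*2)/(6*(6 - 1*2)) + (-10 - 6*(-1) - 6*√(-3 - 1) + 2*(-1)² + 2*(-1)*√(-3 - 1)) = -(-1*4 + 30 + 12)/(2*(6 - 2)) + (-10 + 6 - 12*I + 2*1 + 2*(-1)*√(-4)) = -(-4 + 30 + 12)/(2*4) + (-10 + 6 - 12*I + 2 + 2*(-1)*(2*I)) = -38/(2*4) + (-10 + 6 - 12*I + 2 - 4*I) = -3*19/12 + (-2 - 16*I) = -19/4 + (-2 - 16*I) = -27/4 - 16*I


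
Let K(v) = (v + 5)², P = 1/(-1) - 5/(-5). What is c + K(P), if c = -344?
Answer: -319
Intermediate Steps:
P = 0 (P = 1*(-1) - 5*(-⅕) = -1 + 1 = 0)
K(v) = (5 + v)²
c + K(P) = -344 + (5 + 0)² = -344 + 5² = -344 + 25 = -319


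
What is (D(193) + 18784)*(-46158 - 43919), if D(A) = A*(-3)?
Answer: -1639851785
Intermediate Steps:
D(A) = -3*A
(D(193) + 18784)*(-46158 - 43919) = (-3*193 + 18784)*(-46158 - 43919) = (-579 + 18784)*(-90077) = 18205*(-90077) = -1639851785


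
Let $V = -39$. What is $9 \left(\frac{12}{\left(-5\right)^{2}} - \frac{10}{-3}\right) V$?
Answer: $- \frac{33462}{25} \approx -1338.5$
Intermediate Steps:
$9 \left(\frac{12}{\left(-5\right)^{2}} - \frac{10}{-3}\right) V = 9 \left(\frac{12}{\left(-5\right)^{2}} - \frac{10}{-3}\right) \left(-39\right) = 9 \left(\frac{12}{25} - - \frac{10}{3}\right) \left(-39\right) = 9 \left(12 \cdot \frac{1}{25} + \frac{10}{3}\right) \left(-39\right) = 9 \left(\frac{12}{25} + \frac{10}{3}\right) \left(-39\right) = 9 \cdot \frac{286}{75} \left(-39\right) = \frac{858}{25} \left(-39\right) = - \frac{33462}{25}$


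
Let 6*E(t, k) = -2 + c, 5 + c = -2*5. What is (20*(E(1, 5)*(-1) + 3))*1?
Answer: 350/3 ≈ 116.67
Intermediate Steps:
c = -15 (c = -5 - 2*5 = -5 - 10 = -15)
E(t, k) = -17/6 (E(t, k) = (-2 - 15)/6 = (1/6)*(-17) = -17/6)
(20*(E(1, 5)*(-1) + 3))*1 = (20*(-17/6*(-1) + 3))*1 = (20*(17/6 + 3))*1 = (20*(35/6))*1 = (350/3)*1 = 350/3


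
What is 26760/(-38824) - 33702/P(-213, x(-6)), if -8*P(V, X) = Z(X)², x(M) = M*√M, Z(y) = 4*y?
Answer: -27500141/349416 ≈ -78.703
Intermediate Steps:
x(M) = M^(3/2)
P(V, X) = -2*X² (P(V, X) = -16*X²/8 = -2*X²)
26760/(-38824) - 33702/P(-213, x(-6)) = 26760/(-38824) - 33702/((-2*((-6)^(3/2))²)) = 26760*(-1/38824) - 33702/((-2*(-6*I*√6)²)) = -3345/4853 - 33702/((-2*(-216))) = -3345/4853 - 33702/432 = -3345/4853 - 33702*1/432 = -3345/4853 - 5617/72 = -27500141/349416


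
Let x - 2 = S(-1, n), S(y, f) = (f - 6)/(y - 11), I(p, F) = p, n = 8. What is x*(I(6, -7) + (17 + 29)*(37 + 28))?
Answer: 16478/3 ≈ 5492.7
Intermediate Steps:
S(y, f) = (-6 + f)/(-11 + y)
x = 11/6 (x = 2 + (-6 + 8)/(-11 - 1) = 2 + 2/(-12) = 2 - 1/12*2 = 2 - 1/6 = 11/6 ≈ 1.8333)
x*(I(6, -7) + (17 + 29)*(37 + 28)) = 11*(6 + (17 + 29)*(37 + 28))/6 = 11*(6 + 46*65)/6 = 11*(6 + 2990)/6 = (11/6)*2996 = 16478/3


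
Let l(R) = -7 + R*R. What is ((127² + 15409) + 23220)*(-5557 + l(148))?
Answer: 894745720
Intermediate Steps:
l(R) = -7 + R²
((127² + 15409) + 23220)*(-5557 + l(148)) = ((127² + 15409) + 23220)*(-5557 + (-7 + 148²)) = ((16129 + 15409) + 23220)*(-5557 + (-7 + 21904)) = (31538 + 23220)*(-5557 + 21897) = 54758*16340 = 894745720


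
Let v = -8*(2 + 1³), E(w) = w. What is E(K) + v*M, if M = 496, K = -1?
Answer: -11905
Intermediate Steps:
v = -24 (v = -8*(2 + 1) = -8*3 = -24)
E(K) + v*M = -1 - 24*496 = -1 - 11904 = -11905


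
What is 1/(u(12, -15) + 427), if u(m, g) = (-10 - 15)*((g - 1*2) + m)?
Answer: 1/552 ≈ 0.0018116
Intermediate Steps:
u(m, g) = 50 - 25*g - 25*m (u(m, g) = -25*((g - 2) + m) = -25*((-2 + g) + m) = -25*(-2 + g + m) = 50 - 25*g - 25*m)
1/(u(12, -15) + 427) = 1/((50 - 25*(-15) - 25*12) + 427) = 1/((50 + 375 - 300) + 427) = 1/(125 + 427) = 1/552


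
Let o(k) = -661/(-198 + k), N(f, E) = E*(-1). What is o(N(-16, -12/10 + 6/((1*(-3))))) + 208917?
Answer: 203488463/974 ≈ 2.0892e+5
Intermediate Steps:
N(f, E) = -E
o(N(-16, -12/10 + 6/((1*(-3))))) + 208917 = -661/(-198 - (-12/10 + 6/((1*(-3))))) + 208917 = -661/(-198 - (-12*⅒ + 6/(-3))) + 208917 = -661/(-198 - (-6/5 + 6*(-⅓))) + 208917 = -661/(-198 - (-6/5 - 2)) + 208917 = -661/(-198 - 1*(-16/5)) + 208917 = -661/(-198 + 16/5) + 208917 = -661/(-974/5) + 208917 = -661*(-5/974) + 208917 = 3305/974 + 208917 = 203488463/974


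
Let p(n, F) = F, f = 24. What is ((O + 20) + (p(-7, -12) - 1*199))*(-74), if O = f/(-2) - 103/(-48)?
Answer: 356717/24 ≈ 14863.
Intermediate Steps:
O = -473/48 (O = 24/(-2) - 103/(-48) = 24*(-1/2) - 103*(-1/48) = -12 + 103/48 = -473/48 ≈ -9.8542)
((O + 20) + (p(-7, -12) - 1*199))*(-74) = ((-473/48 + 20) + (-12 - 1*199))*(-74) = (487/48 + (-12 - 199))*(-74) = (487/48 - 211)*(-74) = -9641/48*(-74) = 356717/24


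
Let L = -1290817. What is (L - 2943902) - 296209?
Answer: -4530928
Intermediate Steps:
(L - 2943902) - 296209 = (-1290817 - 2943902) - 296209 = -4234719 - 296209 = -4530928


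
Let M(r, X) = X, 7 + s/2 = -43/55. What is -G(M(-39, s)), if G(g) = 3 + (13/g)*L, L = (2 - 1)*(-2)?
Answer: -1999/428 ≈ -4.6706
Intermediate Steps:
s = -856/55 (s = -14 + 2*(-43/55) = -14 - 86/55 = -856/55 ≈ -15.564)
L = -2 (L = 1*(-2) = -2)
G(g) = 3 - 26/g (G(g) = 3 + (13/g)*(-2) = 3 - 26/g)
-G(M(-39, s)) = -(3 - 26/(-856/55)) = -(3 - 26*(-55/856)) = -(3 + 715/428) = -1*1999/428 = -1999/428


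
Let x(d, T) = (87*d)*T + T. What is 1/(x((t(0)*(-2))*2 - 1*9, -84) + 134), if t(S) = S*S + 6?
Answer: 1/241214 ≈ 4.1457e-6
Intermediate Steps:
t(S) = 6 + S² (t(S) = S² + 6 = 6 + S²)
x(d, T) = T + 87*T*d (x(d, T) = 87*T*d + T = T + 87*T*d)
1/(x((t(0)*(-2))*2 - 1*9, -84) + 134) = 1/(-84*(1 + 87*(((6 + 0²)*(-2))*2 - 1*9)) + 134) = 1/(-84*(1 + 87*(((6 + 0)*(-2))*2 - 9)) + 134) = 1/(-84*(1 + 87*((6*(-2))*2 - 9)) + 134) = 1/(-84*(1 + 87*(-12*2 - 9)) + 134) = 1/(-84*(1 + 87*(-24 - 9)) + 134) = 1/(-84*(1 + 87*(-33)) + 134) = 1/(-84*(1 - 2871) + 134) = 1/(-84*(-2870) + 134) = 1/(241080 + 134) = 1/241214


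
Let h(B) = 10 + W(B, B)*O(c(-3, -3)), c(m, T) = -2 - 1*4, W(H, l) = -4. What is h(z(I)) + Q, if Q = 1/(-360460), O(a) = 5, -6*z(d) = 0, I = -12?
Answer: -3604601/360460 ≈ -10.000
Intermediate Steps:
z(d) = 0 (z(d) = -1/6*0 = 0)
c(m, T) = -6 (c(m, T) = -2 - 4 = -6)
Q = -1/360460 ≈ -2.7742e-6
h(B) = -10 (h(B) = 10 - 4*5 = 10 - 20 = -10)
h(z(I)) + Q = -10 - 1/360460 = -3604601/360460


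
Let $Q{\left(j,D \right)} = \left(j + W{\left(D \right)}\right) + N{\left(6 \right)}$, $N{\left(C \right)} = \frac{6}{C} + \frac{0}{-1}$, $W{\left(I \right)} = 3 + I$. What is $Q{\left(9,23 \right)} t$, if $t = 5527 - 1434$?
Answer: $147348$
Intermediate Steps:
$t = 4093$
$N{\left(C \right)} = \frac{6}{C}$ ($N{\left(C \right)} = \frac{6}{C} + 0 \left(-1\right) = \frac{6}{C} + 0 = \frac{6}{C}$)
$Q{\left(j,D \right)} = 4 + D + j$ ($Q{\left(j,D \right)} = \left(j + \left(3 + D\right)\right) + \frac{6}{6} = \left(3 + D + j\right) + 6 \cdot \frac{1}{6} = \left(3 + D + j\right) + 1 = 4 + D + j$)
$Q{\left(9,23 \right)} t = \left(4 + 23 + 9\right) 4093 = 36 \cdot 4093 = 147348$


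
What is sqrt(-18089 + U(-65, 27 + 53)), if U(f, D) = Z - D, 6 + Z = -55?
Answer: I*sqrt(18230) ≈ 135.02*I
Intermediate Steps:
Z = -61 (Z = -6 - 55 = -61)
U(f, D) = -61 - D
sqrt(-18089 + U(-65, 27 + 53)) = sqrt(-18089 + (-61 - (27 + 53))) = sqrt(-18089 + (-61 - 1*80)) = sqrt(-18089 + (-61 - 80)) = sqrt(-18089 - 141) = sqrt(-18230) = I*sqrt(18230)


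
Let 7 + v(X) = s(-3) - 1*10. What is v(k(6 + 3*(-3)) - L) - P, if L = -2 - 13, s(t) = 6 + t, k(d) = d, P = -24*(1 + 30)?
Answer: 730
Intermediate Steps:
P = -744 (P = -24*31 = -744)
L = -15
v(X) = -14 (v(X) = -7 + ((6 - 3) - 1*10) = -7 + (3 - 10) = -7 - 7 = -14)
v(k(6 + 3*(-3)) - L) - P = -14 - 1*(-744) = -14 + 744 = 730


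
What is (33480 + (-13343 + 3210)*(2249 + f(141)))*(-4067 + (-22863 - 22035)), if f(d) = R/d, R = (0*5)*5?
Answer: 1114229765705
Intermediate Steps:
R = 0 (R = 0*5 = 0)
f(d) = 0 (f(d) = 0/d = 0)
(33480 + (-13343 + 3210)*(2249 + f(141)))*(-4067 + (-22863 - 22035)) = (33480 + (-13343 + 3210)*(2249 + 0))*(-4067 + (-22863 - 22035)) = (33480 - 10133*2249)*(-4067 - 44898) = (33480 - 22789117)*(-48965) = -22755637*(-48965) = 1114229765705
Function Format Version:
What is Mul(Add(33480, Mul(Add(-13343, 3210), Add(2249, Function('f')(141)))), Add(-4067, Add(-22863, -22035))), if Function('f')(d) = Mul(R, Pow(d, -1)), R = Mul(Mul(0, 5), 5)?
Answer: 1114229765705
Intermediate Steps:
R = 0 (R = Mul(0, 5) = 0)
Function('f')(d) = 0 (Function('f')(d) = Mul(0, Pow(d, -1)) = 0)
Mul(Add(33480, Mul(Add(-13343, 3210), Add(2249, Function('f')(141)))), Add(-4067, Add(-22863, -22035))) = Mul(Add(33480, Mul(Add(-13343, 3210), Add(2249, 0))), Add(-4067, Add(-22863, -22035))) = Mul(Add(33480, Mul(-10133, 2249)), Add(-4067, -44898)) = Mul(Add(33480, -22789117), -48965) = Mul(-22755637, -48965) = 1114229765705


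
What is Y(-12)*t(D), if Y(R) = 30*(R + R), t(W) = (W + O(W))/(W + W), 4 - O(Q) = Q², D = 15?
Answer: 4944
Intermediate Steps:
O(Q) = 4 - Q²
t(W) = (4 + W - W²)/(2*W) (t(W) = (W + (4 - W²))/(W + W) = (4 + W - W²)/((2*W)) = (4 + W - W²)*(1/(2*W)) = (4 + W - W²)/(2*W))
Y(R) = 60*R (Y(R) = 30*(2*R) = 60*R)
Y(-12)*t(D) = (60*(-12))*((½)*(4 + 15 - 1*15²)/15) = -360*(4 + 15 - 1*225)/15 = -360*(4 + 15 - 225)/15 = -360*(-206)/15 = -720*(-103/15) = 4944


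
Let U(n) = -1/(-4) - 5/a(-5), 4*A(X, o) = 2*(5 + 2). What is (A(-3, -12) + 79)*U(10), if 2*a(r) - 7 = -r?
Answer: -385/8 ≈ -48.125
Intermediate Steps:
a(r) = 7/2 - r/2 (a(r) = 7/2 + (-r)/2 = 7/2 - r/2)
A(X, o) = 7/2 (A(X, o) = (2*(5 + 2))/4 = (2*7)/4 = (¼)*14 = 7/2)
U(n) = -7/12 (U(n) = -1/(-4) - 5/(7/2 - ½*(-5)) = -1*(-¼) - 5/(7/2 + 5/2) = ¼ - 5/6 = ¼ - 5*⅙ = ¼ - ⅚ = -7/12)
(A(-3, -12) + 79)*U(10) = (7/2 + 79)*(-7/12) = (165/2)*(-7/12) = -385/8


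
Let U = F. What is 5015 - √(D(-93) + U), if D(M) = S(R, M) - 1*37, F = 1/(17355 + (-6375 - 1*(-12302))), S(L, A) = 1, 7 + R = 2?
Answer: 5015 - I*√19513831582/23282 ≈ 5015.0 - 6.0*I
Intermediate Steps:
R = -5 (R = -7 + 2 = -5)
F = 1/23282 (F = 1/(17355 + (-6375 + 12302)) = 1/(17355 + 5927) = 1/23282 ≈ 4.2952e-5)
U = 1/23282 ≈ 4.2952e-5
D(M) = -36 (D(M) = 1 - 1*37 = 1 - 37 = -36)
5015 - √(D(-93) + U) = 5015 - √(-36 + 1/23282) = 5015 - √(-838151/23282) = 5015 - I*√19513831582/23282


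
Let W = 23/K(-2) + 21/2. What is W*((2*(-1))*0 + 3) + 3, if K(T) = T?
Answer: 0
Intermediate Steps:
W = -1 (W = 23/(-2) + 21/2 = 23*(-1/2) + 21*(1/2) = -23/2 + 21/2 = -1)
W*((2*(-1))*0 + 3) + 3 = -((2*(-1))*0 + 3) + 3 = -(-2*0 + 3) + 3 = -(0 + 3) + 3 = -1*3 + 3 = -3 + 3 = 0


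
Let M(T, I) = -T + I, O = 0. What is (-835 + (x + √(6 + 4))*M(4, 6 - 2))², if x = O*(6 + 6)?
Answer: 697225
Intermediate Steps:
x = 0 (x = 0*(6 + 6) = 0*12 = 0)
M(T, I) = I - T
(-835 + (x + √(6 + 4))*M(4, 6 - 2))² = (-835 + (0 + √(6 + 4))*((6 - 2) - 1*4))² = (-835 + (0 + √10)*(4 - 4))² = (-835 + √10*0)² = (-835 + 0)² = (-835)² = 697225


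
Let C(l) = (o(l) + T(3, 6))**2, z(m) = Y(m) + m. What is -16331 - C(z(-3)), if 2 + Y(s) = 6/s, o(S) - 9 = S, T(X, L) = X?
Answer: -16356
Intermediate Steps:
o(S) = 9 + S
Y(s) = -2 + 6/s
z(m) = -2 + m + 6/m (z(m) = (-2 + 6/m) + m = -2 + m + 6/m)
C(l) = (12 + l)**2 (C(l) = ((9 + l) + 3)**2 = (12 + l)**2)
-16331 - C(z(-3)) = -16331 - (12 + (-2 - 3 + 6/(-3)))**2 = -16331 - (12 + (-2 - 3 + 6*(-1/3)))**2 = -16331 - (12 + (-2 - 3 - 2))**2 = -16331 - (12 - 7)**2 = -16331 - 1*5**2 = -16331 - 1*25 = -16331 - 25 = -16356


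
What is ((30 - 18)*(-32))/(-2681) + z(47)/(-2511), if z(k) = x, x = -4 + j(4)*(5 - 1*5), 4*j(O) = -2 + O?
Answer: 974948/6731991 ≈ 0.14482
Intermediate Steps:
j(O) = -½ + O/4 (j(O) = (-2 + O)/4 = -½ + O/4)
x = -4 (x = -4 + (-½ + (¼)*4)*(5 - 1*5) = -4 + (-½ + 1)*(5 - 5) = -4 + (½)*0 = -4 + 0 = -4)
z(k) = -4
((30 - 18)*(-32))/(-2681) + z(47)/(-2511) = ((30 - 18)*(-32))/(-2681) - 4/(-2511) = (12*(-32))*(-1/2681) - 4*(-1/2511) = -384*(-1/2681) + 4/2511 = 384/2681 + 4/2511 = 974948/6731991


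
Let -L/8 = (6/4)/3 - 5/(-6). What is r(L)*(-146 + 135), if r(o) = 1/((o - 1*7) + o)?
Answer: 33/85 ≈ 0.38824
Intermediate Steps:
L = -32/3 (L = -8*((6/4)/3 - 5/(-6)) = -8*((6*(1/4))*(1/3) - 5*(-1/6)) = -8*((3/2)*(1/3) + 5/6) = -8*(1/2 + 5/6) = -8*4/3 = -32/3 ≈ -10.667)
r(o) = 1/(-7 + 2*o) (r(o) = 1/((o - 7) + o) = 1/((-7 + o) + o) = 1/(-7 + 2*o))
r(L)*(-146 + 135) = (-146 + 135)/(-7 + 2*(-32/3)) = -11/(-7 - 64/3) = -11/(-85/3) = -3/85*(-11) = 33/85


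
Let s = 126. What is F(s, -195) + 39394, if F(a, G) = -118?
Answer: 39276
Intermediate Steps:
F(s, -195) + 39394 = -118 + 39394 = 39276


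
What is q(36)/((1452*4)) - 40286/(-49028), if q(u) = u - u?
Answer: 20143/24514 ≈ 0.82169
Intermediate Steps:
q(u) = 0
q(36)/((1452*4)) - 40286/(-49028) = 0/((1452*4)) - 40286/(-49028) = 0/5808 - 40286*(-1/49028) = 0*(1/5808) + 20143/24514 = 0 + 20143/24514 = 20143/24514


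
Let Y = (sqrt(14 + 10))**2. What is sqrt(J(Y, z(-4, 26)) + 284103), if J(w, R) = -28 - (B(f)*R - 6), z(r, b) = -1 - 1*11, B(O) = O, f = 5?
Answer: sqrt(284141) ≈ 533.05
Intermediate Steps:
z(r, b) = -12 (z(r, b) = -1 - 11 = -12)
Y = 24 (Y = (sqrt(24))**2 = (2*sqrt(6))**2 = 24)
J(w, R) = -22 - 5*R (J(w, R) = -28 - (5*R - 6) = -28 - (-6 + 5*R) = -28 + (6 - 5*R) = -22 - 5*R)
sqrt(J(Y, z(-4, 26)) + 284103) = sqrt((-22 - 5*(-12)) + 284103) = sqrt((-22 + 60) + 284103) = sqrt(38 + 284103) = sqrt(284141)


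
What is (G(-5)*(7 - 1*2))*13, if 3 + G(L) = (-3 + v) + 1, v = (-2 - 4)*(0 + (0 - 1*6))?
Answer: 2015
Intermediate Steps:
v = 36 (v = -6*(0 + (0 - 6)) = -6*(0 - 6) = -6*(-6) = 36)
G(L) = 31 (G(L) = -3 + ((-3 + 36) + 1) = -3 + (33 + 1) = -3 + 34 = 31)
(G(-5)*(7 - 1*2))*13 = (31*(7 - 1*2))*13 = (31*(7 - 2))*13 = (31*5)*13 = 155*13 = 2015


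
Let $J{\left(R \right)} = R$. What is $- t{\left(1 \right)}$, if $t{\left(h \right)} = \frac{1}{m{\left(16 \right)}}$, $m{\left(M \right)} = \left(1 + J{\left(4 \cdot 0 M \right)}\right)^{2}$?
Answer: $-1$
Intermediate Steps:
$m{\left(M \right)} = 1$ ($m{\left(M \right)} = \left(1 + 4 \cdot 0 M\right)^{2} = \left(1 + 0 M\right)^{2} = \left(1 + 0\right)^{2} = 1^{2} = 1$)
$t{\left(h \right)} = 1$ ($t{\left(h \right)} = 1^{-1} = 1$)
$- t{\left(1 \right)} = \left(-1\right) 1 = -1$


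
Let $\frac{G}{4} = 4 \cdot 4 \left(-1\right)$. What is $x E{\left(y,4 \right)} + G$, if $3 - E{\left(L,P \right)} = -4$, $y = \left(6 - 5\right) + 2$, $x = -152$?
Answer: $-1128$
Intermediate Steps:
$y = 3$ ($y = 1 + 2 = 3$)
$G = -64$ ($G = 4 \cdot 4 \cdot 4 \left(-1\right) = 4 \cdot 16 \left(-1\right) = 4 \left(-16\right) = -64$)
$E{\left(L,P \right)} = 7$ ($E{\left(L,P \right)} = 3 - -4 = 3 + 4 = 7$)
$x E{\left(y,4 \right)} + G = \left(-152\right) 7 - 64 = -1064 - 64 = -1128$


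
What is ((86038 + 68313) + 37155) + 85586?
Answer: 277092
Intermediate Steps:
((86038 + 68313) + 37155) + 85586 = (154351 + 37155) + 85586 = 191506 + 85586 = 277092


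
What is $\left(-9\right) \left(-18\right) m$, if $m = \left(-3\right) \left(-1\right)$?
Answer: $486$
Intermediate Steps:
$m = 3$
$\left(-9\right) \left(-18\right) m = \left(-9\right) \left(-18\right) 3 = 162 \cdot 3 = 486$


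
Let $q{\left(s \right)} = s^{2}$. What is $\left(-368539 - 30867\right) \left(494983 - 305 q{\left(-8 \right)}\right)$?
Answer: $-189902774978$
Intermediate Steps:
$\left(-368539 - 30867\right) \left(494983 - 305 q{\left(-8 \right)}\right) = \left(-368539 - 30867\right) \left(494983 - 305 \left(-8\right)^{2}\right) = - 399406 \left(494983 - 19520\right) = \left(-399406\right) 475463 = -189902774978$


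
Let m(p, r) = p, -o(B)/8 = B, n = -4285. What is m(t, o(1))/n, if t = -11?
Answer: 11/4285 ≈ 0.0025671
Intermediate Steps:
o(B) = -8*B
m(t, o(1))/n = -11/(-4285) = -11*(-1/4285) = 11/4285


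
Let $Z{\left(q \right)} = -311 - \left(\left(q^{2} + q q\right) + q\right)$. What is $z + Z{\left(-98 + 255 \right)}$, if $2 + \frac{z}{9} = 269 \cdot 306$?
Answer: $691042$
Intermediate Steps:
$z = 740808$ ($z = -18 + 9 \cdot 269 \cdot 306 = -18 + 9 \cdot 82314 = -18 + 740826 = 740808$)
$Z{\left(q \right)} = -311 - q - 2 q^{2}$ ($Z{\left(q \right)} = -311 - \left(\left(q^{2} + q^{2}\right) + q\right) = -311 - \left(2 q^{2} + q\right) = -311 - \left(q + 2 q^{2}\right) = -311 - q - 2 q^{2}$)
$z + Z{\left(-98 + 255 \right)} = 740808 - \left(468 + 2 \left(-98 + 255\right)^{2}\right) = 740808 - \left(468 + 49298\right) = 740808 - 49766 = 691042$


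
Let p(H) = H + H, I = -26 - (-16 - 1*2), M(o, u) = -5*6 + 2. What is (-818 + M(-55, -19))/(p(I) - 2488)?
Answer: 423/1252 ≈ 0.33786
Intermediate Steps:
M(o, u) = -28 (M(o, u) = -30 + 2 = -28)
I = -8 (I = -26 - (-16 - 2) = -26 - 1*(-18) = -26 + 18 = -8)
p(H) = 2*H
(-818 + M(-55, -19))/(p(I) - 2488) = (-818 - 28)/(2*(-8) - 2488) = -846/(-16 - 2488) = -846/(-2504) = -846*(-1/2504) = 423/1252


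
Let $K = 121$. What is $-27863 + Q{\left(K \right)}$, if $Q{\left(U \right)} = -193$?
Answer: $-28056$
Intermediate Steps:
$-27863 + Q{\left(K \right)} = -27863 - 193 = -28056$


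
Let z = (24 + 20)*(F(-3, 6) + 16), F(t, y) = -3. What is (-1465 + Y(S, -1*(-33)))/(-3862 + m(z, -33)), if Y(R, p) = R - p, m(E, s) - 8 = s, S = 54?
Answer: 1444/3887 ≈ 0.37149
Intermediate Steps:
z = 572 (z = (24 + 20)*(-3 + 16) = 44*13 = 572)
m(E, s) = 8 + s
(-1465 + Y(S, -1*(-33)))/(-3862 + m(z, -33)) = (-1465 + (54 - (-1)*(-33)))/(-3862 + (8 - 33)) = (-1465 + (54 - 1*33))/(-3862 - 25) = (-1465 + (54 - 33))/(-3887) = (-1465 + 21)*(-1/3887) = -1444*(-1/3887) = 1444/3887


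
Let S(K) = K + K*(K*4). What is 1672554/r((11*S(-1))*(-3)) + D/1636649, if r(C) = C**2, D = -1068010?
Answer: 908972088512/5346932283 ≈ 170.00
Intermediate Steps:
S(K) = K + 4*K**2 (S(K) = K + K*(4*K) = K + 4*K**2)
1672554/r((11*S(-1))*(-3)) + D/1636649 = 1672554/(((11*(-(1 + 4*(-1))))*(-3))**2) - 1068010/1636649 = 1672554/(((11*(-(1 - 4)))*(-3))**2) - 1068010*1/1636649 = 1672554/(((11*(-1*(-3)))*(-3))**2) - 1068010/1636649 = 1672554/(((11*3)*(-3))**2) - 1068010/1636649 = 1672554/((33*(-3))**2) - 1068010/1636649 = 1672554/((-99)**2) - 1068010/1636649 = 1672554/9801 - 1068010/1636649 = 1672554*(1/9801) - 1068010/1636649 = 557518/3267 - 1068010/1636649 = 908972088512/5346932283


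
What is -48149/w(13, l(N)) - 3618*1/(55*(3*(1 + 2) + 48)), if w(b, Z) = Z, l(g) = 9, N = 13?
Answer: -50326559/9405 ≈ -5351.0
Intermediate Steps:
-48149/w(13, l(N)) - 3618*1/(55*(3*(1 + 2) + 48)) = -48149/9 - 3618*1/(55*(3*(1 + 2) + 48)) = -48149*1/9 - 3618*1/(55*(3*3 + 48)) = -48149/9 - 3618*1/(55*(9 + 48)) = -48149/9 - 3618/(57*55) = -48149/9 - 3618/3135 = -48149/9 - 3618*1/3135 = -48149/9 - 1206/1045 = -50326559/9405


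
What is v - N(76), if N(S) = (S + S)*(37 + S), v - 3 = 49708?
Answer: 32535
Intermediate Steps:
v = 49711 (v = 3 + 49708 = 49711)
N(S) = 2*S*(37 + S) (N(S) = (2*S)*(37 + S) = 2*S*(37 + S))
v - N(76) = 49711 - 2*76*(37 + 76) = 49711 - 2*76*113 = 49711 - 1*17176 = 49711 - 17176 = 32535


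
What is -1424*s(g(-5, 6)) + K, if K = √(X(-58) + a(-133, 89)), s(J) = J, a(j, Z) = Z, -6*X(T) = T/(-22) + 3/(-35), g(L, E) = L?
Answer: 7120 + 4*√7385070/1155 ≈ 7129.4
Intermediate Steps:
X(T) = 1/70 + T/132 (X(T) = -(T/(-22) + 3/(-35))/6 = -(T*(-1/22) + 3*(-1/35))/6 = -(-T/22 - 3/35)/6 = -(-3/35 - T/22)/6 = 1/70 + T/132)
K = 4*√7385070/1155 (K = √((1/70 + (1/132)*(-58)) + 89) = √((1/70 - 29/66) + 89) = √(-491/1155 + 89) = √(102304/1155) = 4*√7385070/1155 ≈ 9.4114)
-1424*s(g(-5, 6)) + K = -1424*(-5) + 4*√7385070/1155 = 7120 + 4*√7385070/1155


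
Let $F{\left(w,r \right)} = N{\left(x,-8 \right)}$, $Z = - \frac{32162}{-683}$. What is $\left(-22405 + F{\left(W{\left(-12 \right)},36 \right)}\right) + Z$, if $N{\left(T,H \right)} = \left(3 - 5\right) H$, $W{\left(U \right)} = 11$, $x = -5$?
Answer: $- \frac{15259525}{683} \approx -22342.0$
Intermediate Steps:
$N{\left(T,H \right)} = - 2 H$
$Z = \frac{32162}{683}$ ($Z = \left(-32162\right) \left(- \frac{1}{683}\right) = \frac{32162}{683} \approx 47.089$)
$F{\left(w,r \right)} = 16$ ($F{\left(w,r \right)} = \left(-2\right) \left(-8\right) = 16$)
$\left(-22405 + F{\left(W{\left(-12 \right)},36 \right)}\right) + Z = \left(-22405 + 16\right) + \frac{32162}{683} = -22389 + \frac{32162}{683} = - \frac{15259525}{683}$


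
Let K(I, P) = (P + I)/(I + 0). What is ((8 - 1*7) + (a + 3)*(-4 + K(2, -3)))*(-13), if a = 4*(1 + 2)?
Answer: 1729/2 ≈ 864.50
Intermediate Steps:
K(I, P) = (I + P)/I
a = 12 (a = 4*3 = 12)
((8 - 1*7) + (a + 3)*(-4 + K(2, -3)))*(-13) = ((8 - 1*7) + (12 + 3)*(-4 + (2 - 3)/2))*(-13) = ((8 - 7) + 15*(-4 + (1/2)*(-1)))*(-13) = (1 + 15*(-4 - 1/2))*(-13) = (1 + 15*(-9/2))*(-13) = (1 - 135/2)*(-13) = -133/2*(-13) = 1729/2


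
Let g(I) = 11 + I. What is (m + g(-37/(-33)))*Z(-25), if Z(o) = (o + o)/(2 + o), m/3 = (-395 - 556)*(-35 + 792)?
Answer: -3563519650/759 ≈ -4.6950e+6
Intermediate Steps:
m = -2159721 (m = 3*((-395 - 556)*(-35 + 792)) = 3*(-951*757) = 3*(-719907) = -2159721)
Z(o) = 2*o/(2 + o) (Z(o) = (2*o)/(2 + o) = 2*o/(2 + o))
(m + g(-37/(-33)))*Z(-25) = (-2159721 + (11 - 37/(-33)))*(2*(-25)/(2 - 25)) = (-2159721 + (11 - 37*(-1/33)))*(2*(-25)/(-23)) = (-2159721 + (11 + 37/33))*(2*(-25)*(-1/23)) = (-2159721 + 400/33)*(50/23) = -71270393/33*50/23 = -3563519650/759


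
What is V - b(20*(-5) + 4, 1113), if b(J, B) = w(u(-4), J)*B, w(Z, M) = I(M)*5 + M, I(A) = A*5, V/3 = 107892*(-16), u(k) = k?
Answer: -2400768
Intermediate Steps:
V = -5178816 (V = 3*(107892*(-16)) = 3*(-1726272) = -5178816)
I(A) = 5*A
w(Z, M) = 26*M (w(Z, M) = (5*M)*5 + M = 25*M + M = 26*M)
b(J, B) = 26*B*J (b(J, B) = (26*J)*B = 26*B*J)
V - b(20*(-5) + 4, 1113) = -5178816 - 26*1113*(20*(-5) + 4) = -5178816 - 26*1113*(-100 + 4) = -5178816 - 26*1113*(-96) = -5178816 - 1*(-2778048) = -5178816 + 2778048 = -2400768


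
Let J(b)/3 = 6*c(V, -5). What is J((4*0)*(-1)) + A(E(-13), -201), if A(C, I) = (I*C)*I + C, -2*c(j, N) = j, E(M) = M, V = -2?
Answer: -525208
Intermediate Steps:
c(j, N) = -j/2
A(C, I) = C + C*I² (A(C, I) = (C*I)*I + C = C*I² + C = C + C*I²)
J(b) = 18 (J(b) = 3*(6*(-½*(-2))) = 3*(6*1) = 3*6 = 18)
J((4*0)*(-1)) + A(E(-13), -201) = 18 - 13*(1 + (-201)²) = 18 - 13*(1 + 40401) = 18 - 13*40402 = 18 - 525226 = -525208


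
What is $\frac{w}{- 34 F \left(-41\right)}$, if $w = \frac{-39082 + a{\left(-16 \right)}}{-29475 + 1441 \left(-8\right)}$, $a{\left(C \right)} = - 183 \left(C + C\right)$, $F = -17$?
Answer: $- \frac{16613}{485844547} \approx -3.4194 \cdot 10^{-5}$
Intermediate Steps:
$a{\left(C \right)} = - 366 C$ ($a{\left(C \right)} = - 183 \cdot 2 C = - 366 C$)
$w = \frac{33226}{41003}$ ($w = \frac{-39082 - -5856}{-29475 + 1441 \left(-8\right)} = \frac{-39082 + 5856}{-29475 - 11528} = - \frac{33226}{-41003} = \left(-33226\right) \left(- \frac{1}{41003}\right) = \frac{33226}{41003} \approx 0.81033$)
$\frac{w}{- 34 F \left(-41\right)} = \frac{33226}{41003 \left(-34\right) \left(-17\right) \left(-41\right)} = \frac{33226}{41003 \cdot 578 \left(-41\right)} = \frac{33226}{41003 \left(-23698\right)} = \frac{33226}{41003} \left(- \frac{1}{23698}\right) = - \frac{16613}{485844547}$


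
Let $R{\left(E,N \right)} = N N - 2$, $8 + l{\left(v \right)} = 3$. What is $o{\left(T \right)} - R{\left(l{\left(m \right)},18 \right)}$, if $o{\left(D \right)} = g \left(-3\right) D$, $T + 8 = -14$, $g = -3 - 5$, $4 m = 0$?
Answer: $-850$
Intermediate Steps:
$m = 0$ ($m = \frac{1}{4} \cdot 0 = 0$)
$g = -8$ ($g = -3 - 5 = -8$)
$T = -22$ ($T = -8 - 14 = -22$)
$l{\left(v \right)} = -5$ ($l{\left(v \right)} = -8 + 3 = -5$)
$o{\left(D \right)} = 24 D$ ($o{\left(D \right)} = \left(-8\right) \left(-3\right) D = 24 D$)
$R{\left(E,N \right)} = -2 + N^{2}$ ($R{\left(E,N \right)} = N^{2} - 2 = -2 + N^{2}$)
$o{\left(T \right)} - R{\left(l{\left(m \right)},18 \right)} = 24 \left(-22\right) - \left(-2 + 18^{2}\right) = -528 - \left(-2 + 324\right) = -528 - 322 = -850$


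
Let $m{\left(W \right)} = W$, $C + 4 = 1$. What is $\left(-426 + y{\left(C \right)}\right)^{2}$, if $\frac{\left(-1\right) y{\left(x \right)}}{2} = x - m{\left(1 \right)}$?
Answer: $174724$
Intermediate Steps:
$C = -3$ ($C = -4 + 1 = -3$)
$y{\left(x \right)} = 2 - 2 x$ ($y{\left(x \right)} = - 2 \left(x - 1\right) = - 2 \left(-1 + x\right) = 2 - 2 x$)
$\left(-426 + y{\left(C \right)}\right)^{2} = \left(-426 + \left(2 - -6\right)\right)^{2} = \left(-426 + \left(2 + 6\right)\right)^{2} = \left(-426 + 8\right)^{2} = \left(-418\right)^{2} = 174724$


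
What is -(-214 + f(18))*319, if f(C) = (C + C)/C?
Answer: 67628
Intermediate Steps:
f(C) = 2 (f(C) = (2*C)/C = 2)
-(-214 + f(18))*319 = -(-214 + 2)*319 = -(-212)*319 = -1*(-67628) = 67628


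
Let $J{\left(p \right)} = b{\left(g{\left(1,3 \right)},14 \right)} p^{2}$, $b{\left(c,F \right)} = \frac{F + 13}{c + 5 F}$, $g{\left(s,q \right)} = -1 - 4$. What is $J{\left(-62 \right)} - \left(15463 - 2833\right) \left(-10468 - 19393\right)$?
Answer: $\frac{24514491738}{65} \approx 3.7715 \cdot 10^{8}$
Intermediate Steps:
$g{\left(s,q \right)} = -5$
$b{\left(c,F \right)} = \frac{13 + F}{c + 5 F}$
$J{\left(p \right)} = \frac{27 p^{2}}{65}$ ($J{\left(p \right)} = \frac{13 + 14}{-5 + 5 \cdot 14} p^{2} = \frac{1}{-5 + 70} \cdot 27 p^{2} = \frac{1}{65} \cdot 27 p^{2} = \frac{27 p^{2}}{65}$)
$J{\left(-62 \right)} - \left(15463 - 2833\right) \left(-10468 - 19393\right) = \frac{27 \left(-62\right)^{2}}{65} - \left(15463 - 2833\right) \left(-10468 - 19393\right) = \frac{27}{65} \cdot 3844 - 12630 \left(-29861\right) = \frac{103788}{65} - -377144430 = \frac{103788}{65} + 377144430 = \frac{24514491738}{65}$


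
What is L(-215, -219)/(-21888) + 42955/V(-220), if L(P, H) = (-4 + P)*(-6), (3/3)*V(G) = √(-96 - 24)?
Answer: -73/1216 - 8591*I*√30/12 ≈ -0.060033 - 3921.2*I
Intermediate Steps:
V(G) = 2*I*√30 (V(G) = √(-96 - 24) = √(-120) = 2*I*√30)
L(P, H) = 24 - 6*P
L(-215, -219)/(-21888) + 42955/V(-220) = (24 - 6*(-215))/(-21888) + 42955/((2*I*√30)) = (24 + 1290)*(-1/21888) + 42955*(-I*√30/60) = 1314*(-1/21888) - 8591*I*√30/12 = -73/1216 - 8591*I*√30/12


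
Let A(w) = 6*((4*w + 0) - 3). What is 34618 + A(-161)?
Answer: 30736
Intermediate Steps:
A(w) = -18 + 24*w (A(w) = 6*(4*w - 3) = 6*(-3 + 4*w) = -18 + 24*w)
34618 + A(-161) = 34618 + (-18 + 24*(-161)) = 34618 + (-18 - 3864) = 34618 - 3882 = 30736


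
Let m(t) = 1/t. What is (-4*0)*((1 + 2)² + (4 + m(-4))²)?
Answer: 0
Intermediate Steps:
(-4*0)*((1 + 2)² + (4 + m(-4))²) = (-4*0)*((1 + 2)² + (4 + 1/(-4))²) = 0*(3² + (4 - ¼)²) = 0*(9 + (15/4)²) = 0*(9 + 225/16) = 0*(369/16) = 0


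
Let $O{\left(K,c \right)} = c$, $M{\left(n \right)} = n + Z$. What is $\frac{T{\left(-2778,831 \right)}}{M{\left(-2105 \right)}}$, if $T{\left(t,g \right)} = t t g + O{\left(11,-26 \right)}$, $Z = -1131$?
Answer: $- \frac{3206531489}{1618} \approx -1.9818 \cdot 10^{6}$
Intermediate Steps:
$M{\left(n \right)} = -1131 + n$ ($M{\left(n \right)} = n - 1131 = -1131 + n$)
$T{\left(t,g \right)} = -26 + g t^{2}$ ($T{\left(t,g \right)} = t t g - 26 = t^{2} g - 26 = g t^{2} - 26 = -26 + g t^{2}$)
$\frac{T{\left(-2778,831 \right)}}{M{\left(-2105 \right)}} = \frac{-26 + 831 \left(-2778\right)^{2}}{-1131 - 2105} = \frac{-26 + 831 \cdot 7717284}{-3236} = \left(-26 + 6413063004\right) \left(- \frac{1}{3236}\right) = 6413062978 \left(- \frac{1}{3236}\right) = - \frac{3206531489}{1618}$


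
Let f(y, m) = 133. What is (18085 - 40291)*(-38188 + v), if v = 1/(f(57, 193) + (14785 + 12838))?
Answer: 3922860616027/4626 ≈ 8.4800e+8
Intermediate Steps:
v = 1/27756 (v = 1/(133 + (14785 + 12838)) = 1/(133 + 27623) = 1/27756 ≈ 3.6028e-5)
(18085 - 40291)*(-38188 + v) = (18085 - 40291)*(-38188 + 1/27756) = -22206*(-1059946127/27756) = 3922860616027/4626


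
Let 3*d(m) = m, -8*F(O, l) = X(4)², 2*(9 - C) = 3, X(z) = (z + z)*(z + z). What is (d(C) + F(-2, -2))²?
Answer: 1038361/4 ≈ 2.5959e+5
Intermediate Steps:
X(z) = 4*z² (X(z) = (2*z)*(2*z) = 4*z²)
C = 15/2 (C = 9 - ½*3 = 9 - 3/2 = 15/2 ≈ 7.5000)
F(O, l) = -512 (F(O, l) = -(4*4²)²/8 = -(4*16)²/8 = -⅛*64² = -⅛*4096 = -512)
d(m) = m/3
(d(C) + F(-2, -2))² = ((⅓)*(15/2) - 512)² = (5/2 - 512)² = (-1019/2)² = 1038361/4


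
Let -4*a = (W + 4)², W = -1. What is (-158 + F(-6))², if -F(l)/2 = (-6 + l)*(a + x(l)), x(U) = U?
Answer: 126736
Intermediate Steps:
a = -9/4 (a = -(-1 + 4)²/4 = -¼*3² = -¼*9 = -9/4 ≈ -2.2500)
F(l) = -2*(-6 + l)*(-9/4 + l)
(-158 + F(-6))² = (-158 + (-27 - 2*(-6)² + (33/2)*(-6)))² = (-158 + (-27 - 2*36 - 99))² = (-158 + (-27 - 72 - 99))² = (-158 - 198)² = (-356)² = 126736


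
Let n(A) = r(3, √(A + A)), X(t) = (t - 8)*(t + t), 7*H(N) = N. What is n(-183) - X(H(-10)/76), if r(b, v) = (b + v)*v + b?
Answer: -12852879/35378 + 3*I*√366 ≈ -363.3 + 57.393*I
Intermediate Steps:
H(N) = N/7
X(t) = 2*t*(-8 + t) (X(t) = (-8 + t)*(2*t) = 2*t*(-8 + t))
r(b, v) = b + v*(b + v) (r(b, v) = v*(b + v) + b = b + v*(b + v))
n(A) = 3 + 2*A + 3*√2*√A (n(A) = 3 + (√(A + A))² + 3*√(A + A) = 3 + (√(2*A))² + 3*√(2*A) = 3 + (√2*√A)² + 3*(√2*√A) = 3 + 2*A + 3*√2*√A)
n(-183) - X(H(-10)/76) = (3 + 2*(-183) + 3*√2*√(-183)) - 2*((⅐)*(-10))/76*(-8 + ((⅐)*(-10))/76) = (3 - 366 + 3*√2*(I*√183)) - 2*(-10/7*1/76)*(-8 - 10/7*1/76) = (3 - 366 + 3*I*√366) - 2*(-5)*(-8 - 5/266)/266 = (-363 + 3*I*√366) - 2*(-5)*(-2133)/(266*266) = (-363 + 3*I*√366) - 1*10665/35378 = (-363 + 3*I*√366) - 10665/35378 = -12852879/35378 + 3*I*√366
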